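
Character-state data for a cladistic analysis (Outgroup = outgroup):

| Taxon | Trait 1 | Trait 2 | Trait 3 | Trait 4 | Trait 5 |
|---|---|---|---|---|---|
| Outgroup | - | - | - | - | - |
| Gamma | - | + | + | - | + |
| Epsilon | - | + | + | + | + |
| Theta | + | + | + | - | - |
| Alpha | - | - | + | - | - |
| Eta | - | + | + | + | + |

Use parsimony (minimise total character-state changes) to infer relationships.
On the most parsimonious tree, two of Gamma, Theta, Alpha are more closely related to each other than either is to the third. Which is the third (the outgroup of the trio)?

Alpha

The outgroup has state '-' for every character, so '+' is the derived state throughout.
Trait 1 (derived state '+') is unique to Theta (autapomorphy; uninformative for grouping).
Trait 2 (derived state '+') is shared by Epsilon, Eta, Gamma, and Theta — a synapomorphy uniting that clade.
All ingroup taxa share the derived state '+' for Trait 3; it defines the ingroup but does not resolve relationships within it.
Only Epsilon and Eta show the derived state '+' for Trait 4, supporting them as a clade.
Only Epsilon, Eta, and Gamma show the derived state '+' for Trait 5, supporting them as a clade.
Most parsimonious ingroup topology: (((Gamma,(Epsilon,Eta)),Theta),Alpha).
Theta and Gamma share a more recent common ancestor with each other than either does with Alpha, so Alpha is the least closely related of the three.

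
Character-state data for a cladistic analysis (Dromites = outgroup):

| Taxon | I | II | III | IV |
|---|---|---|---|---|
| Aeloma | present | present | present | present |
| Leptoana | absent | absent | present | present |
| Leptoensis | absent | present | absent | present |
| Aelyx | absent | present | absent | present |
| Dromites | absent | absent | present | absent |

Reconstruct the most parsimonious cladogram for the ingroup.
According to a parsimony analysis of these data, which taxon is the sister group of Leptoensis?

Character polarity is set by the outgroup: the derived state is whichever differs from the outgroup's state, so for III the derived state is 'absent', and for the remaining characters it is 'present'.
I (derived state 'present') is unique to Aeloma (autapomorphy; uninformative for grouping).
II: derived state 'present' in Aeloma, Aelyx, and Leptoensis only — synapomorphy for {Aeloma, Aelyx, Leptoensis}.
Only Aelyx and Leptoensis show the derived state 'absent' for III, supporting them as a clade.
All ingroup taxa share the derived state 'present' for IV; it defines the ingroup but does not resolve relationships within it.
Most parsimonious ingroup topology: (((Aelyx,Leptoensis),Aeloma),Leptoana).
Leptoensis and Aelyx form a cherry on this tree, so they are sister taxa.

Aelyx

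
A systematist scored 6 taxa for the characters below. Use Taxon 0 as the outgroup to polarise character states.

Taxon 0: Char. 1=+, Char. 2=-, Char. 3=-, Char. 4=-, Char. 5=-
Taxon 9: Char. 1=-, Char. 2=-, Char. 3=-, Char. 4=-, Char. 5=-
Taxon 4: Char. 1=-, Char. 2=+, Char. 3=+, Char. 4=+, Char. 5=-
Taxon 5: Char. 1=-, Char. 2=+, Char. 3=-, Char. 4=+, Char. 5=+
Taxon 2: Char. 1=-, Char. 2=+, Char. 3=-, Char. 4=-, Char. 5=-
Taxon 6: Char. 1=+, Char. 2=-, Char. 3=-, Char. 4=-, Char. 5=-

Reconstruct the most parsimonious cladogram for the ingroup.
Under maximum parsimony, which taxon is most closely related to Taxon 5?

Taxon 4

Character polarity is set by the outgroup: the derived state is whichever differs from the outgroup's state, so for Char. 1 the derived state is '-', and for the remaining characters it is '+'.
Char. 1 (derived state '-') is shared by Taxon 2, Taxon 4, Taxon 5, and Taxon 9 — a synapomorphy uniting that clade.
Only Taxon 2, Taxon 4, and Taxon 5 show the derived state '+' for Char. 2, supporting them as a clade.
Char. 3: derived state '+' in Taxon 4 only — an autapomorphy, so it tells us nothing about relationships among taxa.
Char. 4 (derived state '+') is shared by Taxon 4 and Taxon 5 — a synapomorphy uniting that clade.
Char. 5 (derived state '+') is unique to Taxon 5 (autapomorphy; uninformative for grouping).
Most parsimonious ingroup topology: ((Taxon 9,((Taxon 4,Taxon 5),Taxon 2)),Taxon 6).
Taxon 5 and Taxon 4 form a cherry on this tree, so they are sister taxa.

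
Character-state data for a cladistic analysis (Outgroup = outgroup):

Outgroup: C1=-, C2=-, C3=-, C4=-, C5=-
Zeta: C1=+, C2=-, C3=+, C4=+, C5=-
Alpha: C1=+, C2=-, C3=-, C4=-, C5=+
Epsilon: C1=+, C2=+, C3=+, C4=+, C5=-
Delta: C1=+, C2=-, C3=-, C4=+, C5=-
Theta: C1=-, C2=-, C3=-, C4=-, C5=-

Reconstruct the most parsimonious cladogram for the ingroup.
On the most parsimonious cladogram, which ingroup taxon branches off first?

Theta

The outgroup has state '-' for every character, so '+' is the derived state throughout.
C1 (derived state '+') is shared by Alpha, Delta, Epsilon, and Zeta — a synapomorphy uniting that clade.
C2 (derived state '+') is unique to Epsilon (autapomorphy; uninformative for grouping).
C3: derived state '+' in Epsilon and Zeta only — synapomorphy for {Epsilon, Zeta}.
C4: derived state '+' in Delta, Epsilon, and Zeta only — synapomorphy for {Delta, Epsilon, Zeta}.
C5: derived state '+' in Alpha only — an autapomorphy, so it tells us nothing about relationships among taxa.
Most parsimonious ingroup topology: ((((Zeta,Epsilon),Delta),Alpha),Theta).
Theta is sister to the clade containing all other ingroup taxa, so it is the earliest-diverging (most basal) ingroup lineage.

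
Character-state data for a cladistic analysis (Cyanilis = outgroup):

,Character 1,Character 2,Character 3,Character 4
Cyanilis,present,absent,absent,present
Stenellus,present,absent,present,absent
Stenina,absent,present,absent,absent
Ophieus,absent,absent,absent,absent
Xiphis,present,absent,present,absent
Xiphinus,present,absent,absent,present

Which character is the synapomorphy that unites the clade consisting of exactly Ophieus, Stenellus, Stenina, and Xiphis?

Character polarity is set by the outgroup: the derived state is whichever differs from the outgroup's state, so for Character 1, Character 4 the derived state is 'absent', and for the remaining characters it is 'present'.
Character 1: derived state 'absent' in Ophieus and Stenina only — synapomorphy for {Ophieus, Stenina}.
Character 2 (derived state 'present') is unique to Stenina (autapomorphy; uninformative for grouping).
Character 3 (derived state 'present') is shared by Stenellus and Xiphis — a synapomorphy uniting that clade.
Only Ophieus, Stenellus, Stenina, and Xiphis show the derived state 'absent' for Character 4, supporting them as a clade.
Most parsimonious ingroup topology: (((Stenellus,Xiphis),(Stenina,Ophieus)),Xiphinus).
The clade {Ophieus, Stenellus, Stenina, Xiphis} is supported by Character 4: its derived state 'absent' occurs in exactly those taxa and in no other taxon (including the outgroup).

Character 4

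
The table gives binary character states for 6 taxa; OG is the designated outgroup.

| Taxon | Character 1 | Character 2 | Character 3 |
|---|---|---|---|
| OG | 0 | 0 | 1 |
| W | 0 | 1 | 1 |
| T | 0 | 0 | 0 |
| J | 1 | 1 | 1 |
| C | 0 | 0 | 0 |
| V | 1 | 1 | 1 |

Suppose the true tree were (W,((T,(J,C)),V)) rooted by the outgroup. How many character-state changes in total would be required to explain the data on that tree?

Map each character onto (W,((T,(J,C)),V)) (rooted by OG) and count the minimum state changes it requires (Fitch parsimony):
Character 1: 2; Character 2: 3; Character 3: 2.
Total tree length = 7.

7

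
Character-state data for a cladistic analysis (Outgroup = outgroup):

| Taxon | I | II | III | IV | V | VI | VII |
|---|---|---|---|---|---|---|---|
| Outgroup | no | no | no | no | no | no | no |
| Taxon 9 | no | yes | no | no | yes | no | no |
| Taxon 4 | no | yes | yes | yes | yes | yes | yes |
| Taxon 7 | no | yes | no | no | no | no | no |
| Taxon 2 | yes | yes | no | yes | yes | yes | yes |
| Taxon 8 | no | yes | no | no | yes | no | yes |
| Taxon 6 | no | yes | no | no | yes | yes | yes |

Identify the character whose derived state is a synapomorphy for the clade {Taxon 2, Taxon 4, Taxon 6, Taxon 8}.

VII

The outgroup has state 'no' for every character, so 'yes' is the derived state throughout.
I: derived state 'yes' in Taxon 2 only — an autapomorphy, so it tells us nothing about relationships among taxa.
All ingroup taxa share the derived state 'yes' for II; it defines the ingroup but does not resolve relationships within it.
III: derived state 'yes' in Taxon 4 only — an autapomorphy, so it tells us nothing about relationships among taxa.
IV: derived state 'yes' in Taxon 2 and Taxon 4 only — synapomorphy for {Taxon 2, Taxon 4}.
V (derived state 'yes') is shared by Taxon 2, Taxon 4, Taxon 6, Taxon 8, and Taxon 9 — a synapomorphy uniting that clade.
VI (derived state 'yes') is shared by Taxon 2, Taxon 4, and Taxon 6 — a synapomorphy uniting that clade.
VII: derived state 'yes' in Taxon 2, Taxon 4, Taxon 6, and Taxon 8 only — synapomorphy for {Taxon 2, Taxon 4, Taxon 6, Taxon 8}.
Most parsimonious ingroup topology: ((Taxon 9,(((Taxon 4,Taxon 2),Taxon 6),Taxon 8)),Taxon 7).
The clade {Taxon 2, Taxon 4, Taxon 6, Taxon 8} is supported by VII: its derived state 'yes' occurs in exactly those taxa and in no other taxon (including the outgroup).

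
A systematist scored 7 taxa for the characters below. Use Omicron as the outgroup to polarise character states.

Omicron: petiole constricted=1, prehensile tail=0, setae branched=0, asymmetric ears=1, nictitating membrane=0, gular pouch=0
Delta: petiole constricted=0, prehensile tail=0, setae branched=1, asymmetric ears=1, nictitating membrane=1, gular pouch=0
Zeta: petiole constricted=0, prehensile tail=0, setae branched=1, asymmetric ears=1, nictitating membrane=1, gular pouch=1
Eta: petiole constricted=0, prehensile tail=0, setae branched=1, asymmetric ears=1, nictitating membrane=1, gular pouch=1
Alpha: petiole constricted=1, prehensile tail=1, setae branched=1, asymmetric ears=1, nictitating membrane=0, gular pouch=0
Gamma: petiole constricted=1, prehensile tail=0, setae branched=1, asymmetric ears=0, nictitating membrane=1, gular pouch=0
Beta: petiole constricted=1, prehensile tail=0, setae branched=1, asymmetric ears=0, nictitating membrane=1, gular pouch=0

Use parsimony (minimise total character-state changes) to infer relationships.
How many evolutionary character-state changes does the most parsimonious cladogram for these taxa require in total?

6

Character polarity is set by the outgroup: the derived state is whichever differs from the outgroup's state, so for petiole constricted, asymmetric ears the derived state is '0', and for the remaining characters it is '1'.
petiole constricted: derived state '0' in Delta, Eta, and Zeta only — synapomorphy for {Delta, Eta, Zeta}.
prehensile tail: derived state '1' in Alpha only — an autapomorphy, so it tells us nothing about relationships among taxa.
setae branched (derived state '1') is shared by all ingroup taxa — unites the whole ingroup.
asymmetric ears: derived state '0' in Beta and Gamma only — synapomorphy for {Beta, Gamma}.
Only Beta, Delta, Eta, Gamma, and Zeta show the derived state '1' for nictitating membrane, supporting them as a clade.
gular pouch (derived state '1') is shared by Eta and Zeta — a synapomorphy uniting that clade.
Most parsimonious ingroup topology: (((Delta,(Zeta,Eta)),(Gamma,Beta)),Alpha).
Changes per character on this tree: petiole constricted: 1; prehensile tail: 1; setae branched: 1; asymmetric ears: 1; nictitating membrane: 1; gular pouch: 1.
Total = 6.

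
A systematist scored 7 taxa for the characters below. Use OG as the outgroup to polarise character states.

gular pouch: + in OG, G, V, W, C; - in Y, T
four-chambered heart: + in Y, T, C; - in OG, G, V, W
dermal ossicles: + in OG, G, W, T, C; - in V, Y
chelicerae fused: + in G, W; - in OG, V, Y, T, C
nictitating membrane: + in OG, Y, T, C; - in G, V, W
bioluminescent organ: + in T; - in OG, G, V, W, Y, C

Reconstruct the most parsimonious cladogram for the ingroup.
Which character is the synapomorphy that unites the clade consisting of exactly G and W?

Character polarity is set by the outgroup: the derived state is whichever differs from the outgroup's state, so for gular pouch, dermal ossicles, nictitating membrane the derived state is '-', and for the remaining characters it is '+'.
gular pouch: derived state '-' in T and Y only — synapomorphy for {T, Y}.
four-chambered heart (derived state '+') is shared by C, T, and Y — a synapomorphy uniting that clade.
dermal ossicles (state '-') occurs in V and Y but conflicts with the nesting implied by the other characters — most parsimoniously interpreted as homoplasy.
chelicerae fused (derived state '+') is shared by G and W — a synapomorphy uniting that clade.
Only G, V, and W show the derived state '-' for nictitating membrane, supporting them as a clade.
bioluminescent organ: derived state '+' in T only — an autapomorphy, so it tells us nothing about relationships among taxa.
Most parsimonious ingroup topology: (((G,W),V),((Y,T),C)).
The clade {G, W} is supported by chelicerae fused: its derived state '+' occurs in exactly those taxa and in no other taxon (including the outgroup).

chelicerae fused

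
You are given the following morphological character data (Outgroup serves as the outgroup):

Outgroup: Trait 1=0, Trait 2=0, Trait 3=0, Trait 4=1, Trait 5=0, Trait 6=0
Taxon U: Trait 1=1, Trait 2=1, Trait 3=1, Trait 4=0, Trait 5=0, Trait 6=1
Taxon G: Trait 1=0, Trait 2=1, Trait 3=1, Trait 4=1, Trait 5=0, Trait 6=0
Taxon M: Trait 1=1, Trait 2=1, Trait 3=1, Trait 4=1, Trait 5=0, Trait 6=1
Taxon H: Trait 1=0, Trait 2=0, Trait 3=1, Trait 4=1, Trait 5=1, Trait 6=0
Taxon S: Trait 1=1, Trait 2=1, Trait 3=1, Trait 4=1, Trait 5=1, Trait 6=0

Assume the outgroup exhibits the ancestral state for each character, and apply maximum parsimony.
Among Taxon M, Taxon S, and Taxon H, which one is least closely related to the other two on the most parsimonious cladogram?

Taxon H

Character polarity is set by the outgroup: the derived state is whichever differs from the outgroup's state, so for Trait 4 the derived state is '0', and for the remaining characters it is '1'.
Only Taxon M, Taxon S, and Taxon U show the derived state '1' for Trait 1, supporting them as a clade.
Trait 2: derived state '1' in Taxon G, Taxon M, Taxon S, and Taxon U only — synapomorphy for {Taxon G, Taxon M, Taxon S, Taxon U}.
Trait 3 (derived state '1') is shared by all ingroup taxa — unites the whole ingroup.
Trait 4 (derived state '0') is unique to Taxon U (autapomorphy; uninformative for grouping).
Trait 5 (state '1') occurs in Taxon H and Taxon S but conflicts with the nesting implied by the other characters — most parsimoniously interpreted as homoplasy.
Trait 6 (derived state '1') is shared by Taxon M and Taxon U — a synapomorphy uniting that clade.
Most parsimonious ingroup topology: ((((Taxon U,Taxon M),Taxon S),Taxon G),Taxon H).
Taxon M and Taxon S share a more recent common ancestor with each other than either does with Taxon H, so Taxon H is the least closely related of the three.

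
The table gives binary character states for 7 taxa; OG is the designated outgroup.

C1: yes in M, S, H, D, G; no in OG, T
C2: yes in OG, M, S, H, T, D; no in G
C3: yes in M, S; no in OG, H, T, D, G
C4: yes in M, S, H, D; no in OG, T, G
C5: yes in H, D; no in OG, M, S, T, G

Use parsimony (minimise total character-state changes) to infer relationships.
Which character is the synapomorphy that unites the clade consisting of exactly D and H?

C5

Character polarity is set by the outgroup: the derived state is whichever differs from the outgroup's state, so for C2 the derived state is 'no', and for the remaining characters it is 'yes'.
C1 (derived state 'yes') is shared by D, G, H, M, and S — a synapomorphy uniting that clade.
C2 (derived state 'no') is unique to G (autapomorphy; uninformative for grouping).
C3 (derived state 'yes') is shared by M and S — a synapomorphy uniting that clade.
C4 (derived state 'yes') is shared by D, H, M, and S — a synapomorphy uniting that clade.
C5 (derived state 'yes') is shared by D and H — a synapomorphy uniting that clade.
Most parsimonious ingroup topology: ((((M,S),(H,D)),G),T).
The clade {D, H} is supported by C5: its derived state 'yes' occurs in exactly those taxa and in no other taxon (including the outgroup).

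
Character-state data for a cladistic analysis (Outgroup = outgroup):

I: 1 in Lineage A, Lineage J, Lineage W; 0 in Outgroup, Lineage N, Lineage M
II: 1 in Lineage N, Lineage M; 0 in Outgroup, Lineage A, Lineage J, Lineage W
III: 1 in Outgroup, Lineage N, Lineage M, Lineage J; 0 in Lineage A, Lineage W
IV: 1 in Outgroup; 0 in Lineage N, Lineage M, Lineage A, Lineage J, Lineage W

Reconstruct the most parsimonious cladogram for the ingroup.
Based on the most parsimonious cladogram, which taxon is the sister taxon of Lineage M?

Lineage N

Character polarity is set by the outgroup: the derived state is whichever differs from the outgroup's state, so for III, IV the derived state is '0', and for the remaining characters it is '1'.
Only Lineage A, Lineage J, and Lineage W show the derived state '1' for I, supporting them as a clade.
II: derived state '1' in Lineage M and Lineage N only — synapomorphy for {Lineage M, Lineage N}.
III: derived state '0' in Lineage A and Lineage W only — synapomorphy for {Lineage A, Lineage W}.
All ingroup taxa share the derived state '0' for IV; it defines the ingroup but does not resolve relationships within it.
Most parsimonious ingroup topology: ((Lineage N,Lineage M),((Lineage A,Lineage W),Lineage J)).
Lineage M and Lineage N form a cherry on this tree, so they are sister taxa.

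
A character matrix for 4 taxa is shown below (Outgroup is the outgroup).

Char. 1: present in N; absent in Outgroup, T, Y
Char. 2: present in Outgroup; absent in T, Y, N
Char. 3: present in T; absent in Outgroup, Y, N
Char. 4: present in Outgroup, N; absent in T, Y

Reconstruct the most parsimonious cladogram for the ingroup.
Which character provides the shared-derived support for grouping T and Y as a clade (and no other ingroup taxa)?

Char. 4

Character polarity is set by the outgroup: the derived state is whichever differs from the outgroup's state, so for Char. 2, Char. 4 the derived state is 'absent', and for the remaining characters it is 'present'.
Char. 1 (derived state 'present') is unique to N (autapomorphy; uninformative for grouping).
All ingroup taxa share the derived state 'absent' for Char. 2; it defines the ingroup but does not resolve relationships within it.
Char. 3 (derived state 'present') is unique to T (autapomorphy; uninformative for grouping).
Only T and Y show the derived state 'absent' for Char. 4, supporting them as a clade.
Most parsimonious ingroup topology: ((T,Y),N).
The clade {T, Y} is supported by Char. 4: its derived state 'absent' occurs in exactly those taxa and in no other taxon (including the outgroup).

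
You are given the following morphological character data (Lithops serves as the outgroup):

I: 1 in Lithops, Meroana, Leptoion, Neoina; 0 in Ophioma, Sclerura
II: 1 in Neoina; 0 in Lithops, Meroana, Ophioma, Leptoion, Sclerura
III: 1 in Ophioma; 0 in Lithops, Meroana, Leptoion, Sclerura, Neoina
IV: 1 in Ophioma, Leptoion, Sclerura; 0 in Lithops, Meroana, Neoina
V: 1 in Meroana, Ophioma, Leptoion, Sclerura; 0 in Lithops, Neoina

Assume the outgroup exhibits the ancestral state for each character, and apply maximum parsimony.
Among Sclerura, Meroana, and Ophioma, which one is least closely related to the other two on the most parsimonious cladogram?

Meroana

Character polarity is set by the outgroup: the derived state is whichever differs from the outgroup's state, so for I the derived state is '0', and for the remaining characters it is '1'.
Only Ophioma and Sclerura show the derived state '0' for I, supporting them as a clade.
II (derived state '1') is unique to Neoina (autapomorphy; uninformative for grouping).
III (derived state '1') is unique to Ophioma (autapomorphy; uninformative for grouping).
IV: derived state '1' in Leptoion, Ophioma, and Sclerura only — synapomorphy for {Leptoion, Ophioma, Sclerura}.
V: derived state '1' in Leptoion, Meroana, Ophioma, and Sclerura only — synapomorphy for {Leptoion, Meroana, Ophioma, Sclerura}.
Most parsimonious ingroup topology: ((Meroana,((Ophioma,Sclerura),Leptoion)),Neoina).
Ophioma and Sclerura share a more recent common ancestor with each other than either does with Meroana, so Meroana is the least closely related of the three.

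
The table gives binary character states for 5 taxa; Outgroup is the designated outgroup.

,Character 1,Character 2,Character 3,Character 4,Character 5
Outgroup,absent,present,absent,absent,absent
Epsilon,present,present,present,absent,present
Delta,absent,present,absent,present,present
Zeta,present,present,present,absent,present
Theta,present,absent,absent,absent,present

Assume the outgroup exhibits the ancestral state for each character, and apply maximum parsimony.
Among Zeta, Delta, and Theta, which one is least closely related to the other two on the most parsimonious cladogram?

Character polarity is set by the outgroup: the derived state is whichever differs from the outgroup's state, so for Character 2 the derived state is 'absent', and for the remaining characters it is 'present'.
Only Epsilon, Theta, and Zeta show the derived state 'present' for Character 1, supporting them as a clade.
Character 2 (derived state 'absent') is unique to Theta (autapomorphy; uninformative for grouping).
Character 3 (derived state 'present') is shared by Epsilon and Zeta — a synapomorphy uniting that clade.
Character 4: derived state 'present' in Delta only — an autapomorphy, so it tells us nothing about relationships among taxa.
Character 5 (derived state 'present') is shared by all ingroup taxa — unites the whole ingroup.
Most parsimonious ingroup topology: (((Epsilon,Zeta),Theta),Delta).
Zeta and Theta share a more recent common ancestor with each other than either does with Delta, so Delta is the least closely related of the three.

Delta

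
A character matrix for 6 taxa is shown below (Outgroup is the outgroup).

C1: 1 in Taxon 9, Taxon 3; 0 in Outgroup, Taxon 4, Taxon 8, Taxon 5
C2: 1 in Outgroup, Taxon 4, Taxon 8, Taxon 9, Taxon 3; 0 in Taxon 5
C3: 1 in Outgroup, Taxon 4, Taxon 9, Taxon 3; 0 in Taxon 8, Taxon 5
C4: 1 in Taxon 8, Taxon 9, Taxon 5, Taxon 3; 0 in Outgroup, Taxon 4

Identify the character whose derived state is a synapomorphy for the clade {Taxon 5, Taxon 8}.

C3

Character polarity is set by the outgroup: the derived state is whichever differs from the outgroup's state, so for C2, C3 the derived state is '0', and for the remaining characters it is '1'.
Only Taxon 3 and Taxon 9 show the derived state '1' for C1, supporting them as a clade.
C2: derived state '0' in Taxon 5 only — an autapomorphy, so it tells us nothing about relationships among taxa.
C3: derived state '0' in Taxon 5 and Taxon 8 only — synapomorphy for {Taxon 5, Taxon 8}.
C4: derived state '1' in Taxon 3, Taxon 5, Taxon 8, and Taxon 9 only — synapomorphy for {Taxon 3, Taxon 5, Taxon 8, Taxon 9}.
Most parsimonious ingroup topology: (Taxon 4,((Taxon 8,Taxon 5),(Taxon 9,Taxon 3))).
The clade {Taxon 5, Taxon 8} is supported by C3: its derived state '0' occurs in exactly those taxa and in no other taxon (including the outgroup).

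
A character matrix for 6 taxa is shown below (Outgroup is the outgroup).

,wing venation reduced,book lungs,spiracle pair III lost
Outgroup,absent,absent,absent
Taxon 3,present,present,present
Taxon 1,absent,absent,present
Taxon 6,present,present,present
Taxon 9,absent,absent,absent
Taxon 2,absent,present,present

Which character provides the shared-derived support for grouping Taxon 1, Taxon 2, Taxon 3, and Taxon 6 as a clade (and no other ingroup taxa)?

The outgroup has state 'absent' for every character, so 'present' is the derived state throughout.
wing venation reduced: derived state 'present' in Taxon 3 and Taxon 6 only — synapomorphy for {Taxon 3, Taxon 6}.
Only Taxon 2, Taxon 3, and Taxon 6 show the derived state 'present' for book lungs, supporting them as a clade.
spiracle pair III lost (derived state 'present') is shared by Taxon 1, Taxon 2, Taxon 3, and Taxon 6 — a synapomorphy uniting that clade.
Most parsimonious ingroup topology: ((((Taxon 3,Taxon 6),Taxon 2),Taxon 1),Taxon 9).
The clade {Taxon 1, Taxon 2, Taxon 3, Taxon 6} is supported by spiracle pair III lost: its derived state 'present' occurs in exactly those taxa and in no other taxon (including the outgroup).

spiracle pair III lost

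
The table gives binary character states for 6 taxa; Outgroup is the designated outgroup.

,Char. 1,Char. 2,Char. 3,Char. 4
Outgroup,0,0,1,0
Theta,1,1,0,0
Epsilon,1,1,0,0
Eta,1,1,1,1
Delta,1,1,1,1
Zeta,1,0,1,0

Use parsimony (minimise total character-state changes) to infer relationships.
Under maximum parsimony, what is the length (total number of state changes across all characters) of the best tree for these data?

4

Character polarity is set by the outgroup: the derived state is whichever differs from the outgroup's state, so for Char. 3 the derived state is '0', and for the remaining characters it is '1'.
All ingroup taxa share the derived state '1' for Char. 1; it defines the ingroup but does not resolve relationships within it.
Char. 2 (derived state '1') is shared by Delta, Epsilon, Eta, and Theta — a synapomorphy uniting that clade.
Only Epsilon and Theta show the derived state '0' for Char. 3, supporting them as a clade.
Only Delta and Eta show the derived state '1' for Char. 4, supporting them as a clade.
Most parsimonious ingroup topology: (((Theta,Epsilon),(Eta,Delta)),Zeta).
Changes per character on this tree: Char. 1: 1; Char. 2: 1; Char. 3: 1; Char. 4: 1.
Total = 4.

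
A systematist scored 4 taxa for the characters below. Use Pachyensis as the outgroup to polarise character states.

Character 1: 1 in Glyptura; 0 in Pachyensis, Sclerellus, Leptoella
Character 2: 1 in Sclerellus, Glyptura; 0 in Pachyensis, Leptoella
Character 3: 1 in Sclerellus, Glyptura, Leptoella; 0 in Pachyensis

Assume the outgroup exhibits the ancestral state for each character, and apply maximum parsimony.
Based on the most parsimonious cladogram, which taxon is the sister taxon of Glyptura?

Sclerellus

The outgroup has state '0' for every character, so '1' is the derived state throughout.
Character 1 (derived state '1') is unique to Glyptura (autapomorphy; uninformative for grouping).
Character 2 (derived state '1') is shared by Glyptura and Sclerellus — a synapomorphy uniting that clade.
All ingroup taxa share the derived state '1' for Character 3; it defines the ingroup but does not resolve relationships within it.
Most parsimonious ingroup topology: ((Sclerellus,Glyptura),Leptoella).
Glyptura and Sclerellus form a cherry on this tree, so they are sister taxa.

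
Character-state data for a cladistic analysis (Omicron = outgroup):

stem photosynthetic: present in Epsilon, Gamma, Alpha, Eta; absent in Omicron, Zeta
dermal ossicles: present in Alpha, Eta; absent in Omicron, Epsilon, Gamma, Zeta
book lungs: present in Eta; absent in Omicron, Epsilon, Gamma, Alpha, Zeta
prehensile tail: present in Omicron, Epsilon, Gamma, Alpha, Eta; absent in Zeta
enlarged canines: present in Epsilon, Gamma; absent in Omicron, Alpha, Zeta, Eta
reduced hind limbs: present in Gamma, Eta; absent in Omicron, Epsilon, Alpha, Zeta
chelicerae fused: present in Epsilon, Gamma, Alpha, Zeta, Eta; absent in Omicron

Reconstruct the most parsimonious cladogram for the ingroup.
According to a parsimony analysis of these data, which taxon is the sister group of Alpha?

Character polarity is set by the outgroup: the derived state is whichever differs from the outgroup's state, so for prehensile tail the derived state is 'absent', and for the remaining characters it is 'present'.
stem photosynthetic (derived state 'present') is shared by Alpha, Epsilon, Eta, and Gamma — a synapomorphy uniting that clade.
dermal ossicles (derived state 'present') is shared by Alpha and Eta — a synapomorphy uniting that clade.
book lungs: derived state 'present' in Eta only — an autapomorphy, so it tells us nothing about relationships among taxa.
prehensile tail: derived state 'absent' in Zeta only — an autapomorphy, so it tells us nothing about relationships among taxa.
enlarged canines: derived state 'present' in Epsilon and Gamma only — synapomorphy for {Epsilon, Gamma}.
reduced hind limbs groups Eta and Gamma, which is incompatible with the clades supported by the remaining characters; treating it as convergent (homoplasy) costs fewer steps than any alternative tree.
chelicerae fused (derived state 'present') is shared by all ingroup taxa — unites the whole ingroup.
Most parsimonious ingroup topology: (((Epsilon,Gamma),(Alpha,Eta)),Zeta).
Alpha and Eta form a cherry on this tree, so they are sister taxa.

Eta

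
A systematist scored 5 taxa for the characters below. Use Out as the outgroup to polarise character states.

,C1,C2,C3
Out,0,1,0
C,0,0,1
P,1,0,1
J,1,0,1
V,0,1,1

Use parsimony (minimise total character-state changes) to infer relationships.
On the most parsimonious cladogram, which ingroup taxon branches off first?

V

Character polarity is set by the outgroup: the derived state is whichever differs from the outgroup's state, so for C2 the derived state is '0', and for the remaining characters it is '1'.
C1: derived state '1' in J and P only — synapomorphy for {J, P}.
C2 (derived state '0') is shared by C, J, and P — a synapomorphy uniting that clade.
C3 (derived state '1') is shared by all ingroup taxa — unites the whole ingroup.
Most parsimonious ingroup topology: ((C,(P,J)),V).
V is sister to the clade containing all other ingroup taxa, so it is the earliest-diverging (most basal) ingroup lineage.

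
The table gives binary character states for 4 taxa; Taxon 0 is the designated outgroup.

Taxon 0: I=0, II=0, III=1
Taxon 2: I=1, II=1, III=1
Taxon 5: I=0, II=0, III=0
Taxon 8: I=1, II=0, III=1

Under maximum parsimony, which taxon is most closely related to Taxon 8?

Taxon 2

Character polarity is set by the outgroup: the derived state is whichever differs from the outgroup's state, so for III the derived state is '0', and for the remaining characters it is '1'.
Only Taxon 2 and Taxon 8 show the derived state '1' for I, supporting them as a clade.
II: derived state '1' in Taxon 2 only — an autapomorphy, so it tells us nothing about relationships among taxa.
III: derived state '0' in Taxon 5 only — an autapomorphy, so it tells us nothing about relationships among taxa.
Most parsimonious ingroup topology: ((Taxon 2,Taxon 8),Taxon 5).
Taxon 8 and Taxon 2 form a cherry on this tree, so they are sister taxa.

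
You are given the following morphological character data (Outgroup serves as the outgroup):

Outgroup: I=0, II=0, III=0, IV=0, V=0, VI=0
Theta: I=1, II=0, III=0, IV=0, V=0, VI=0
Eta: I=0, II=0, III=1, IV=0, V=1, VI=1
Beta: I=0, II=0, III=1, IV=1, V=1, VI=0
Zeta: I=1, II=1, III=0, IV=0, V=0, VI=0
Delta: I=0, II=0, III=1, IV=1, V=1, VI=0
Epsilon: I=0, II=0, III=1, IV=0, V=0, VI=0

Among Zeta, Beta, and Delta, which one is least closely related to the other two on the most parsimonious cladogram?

Zeta

The outgroup has state '0' for every character, so '1' is the derived state throughout.
I (derived state '1') is shared by Theta and Zeta — a synapomorphy uniting that clade.
II (derived state '1') is unique to Zeta (autapomorphy; uninformative for grouping).
Only Beta, Delta, Epsilon, and Eta show the derived state '1' for III, supporting them as a clade.
IV (derived state '1') is shared by Beta and Delta — a synapomorphy uniting that clade.
V: derived state '1' in Beta, Delta, and Eta only — synapomorphy for {Beta, Delta, Eta}.
VI (derived state '1') is unique to Eta (autapomorphy; uninformative for grouping).
Most parsimonious ingroup topology: ((Theta,Zeta),((Eta,(Beta,Delta)),Epsilon)).
Delta and Beta share a more recent common ancestor with each other than either does with Zeta, so Zeta is the least closely related of the three.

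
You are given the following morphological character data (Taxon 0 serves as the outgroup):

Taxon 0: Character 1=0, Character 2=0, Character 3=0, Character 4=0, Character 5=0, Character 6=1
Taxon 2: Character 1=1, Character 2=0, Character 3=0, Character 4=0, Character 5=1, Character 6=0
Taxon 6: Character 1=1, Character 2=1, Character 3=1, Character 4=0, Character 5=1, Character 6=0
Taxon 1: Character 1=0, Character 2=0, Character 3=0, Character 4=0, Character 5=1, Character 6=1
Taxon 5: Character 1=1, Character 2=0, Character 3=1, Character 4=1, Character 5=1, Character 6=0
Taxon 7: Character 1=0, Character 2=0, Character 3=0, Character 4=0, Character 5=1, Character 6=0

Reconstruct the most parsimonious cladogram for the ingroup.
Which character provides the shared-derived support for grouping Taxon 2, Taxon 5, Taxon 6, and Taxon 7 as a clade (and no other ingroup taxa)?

Character 6

Character polarity is set by the outgroup: the derived state is whichever differs from the outgroup's state, so for Character 6 the derived state is '0', and for the remaining characters it is '1'.
Character 1 (derived state '1') is shared by Taxon 2, Taxon 5, and Taxon 6 — a synapomorphy uniting that clade.
Character 2: derived state '1' in Taxon 6 only — an autapomorphy, so it tells us nothing about relationships among taxa.
Character 3: derived state '1' in Taxon 5 and Taxon 6 only — synapomorphy for {Taxon 5, Taxon 6}.
Character 4: derived state '1' in Taxon 5 only — an autapomorphy, so it tells us nothing about relationships among taxa.
Character 5 (derived state '1') is shared by all ingroup taxa — unites the whole ingroup.
Only Taxon 2, Taxon 5, Taxon 6, and Taxon 7 show the derived state '0' for Character 6, supporting them as a clade.
Most parsimonious ingroup topology: (((Taxon 2,(Taxon 6,Taxon 5)),Taxon 7),Taxon 1).
The clade {Taxon 2, Taxon 5, Taxon 6, Taxon 7} is supported by Character 6: its derived state '0' occurs in exactly those taxa and in no other taxon (including the outgroup).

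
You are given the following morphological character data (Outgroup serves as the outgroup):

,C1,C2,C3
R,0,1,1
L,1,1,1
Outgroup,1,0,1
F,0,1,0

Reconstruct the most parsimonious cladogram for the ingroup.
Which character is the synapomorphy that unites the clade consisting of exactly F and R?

Character polarity is set by the outgroup: the derived state is whichever differs from the outgroup's state, so for C1, C3 the derived state is '0', and for the remaining characters it is '1'.
C1: derived state '0' in F and R only — synapomorphy for {F, R}.
C2 (derived state '1') is shared by all ingroup taxa — unites the whole ingroup.
C3: derived state '0' in F only — an autapomorphy, so it tells us nothing about relationships among taxa.
Most parsimonious ingroup topology: (L,(F,R)).
The clade {F, R} is supported by C1: its derived state '0' occurs in exactly those taxa and in no other taxon (including the outgroup).

C1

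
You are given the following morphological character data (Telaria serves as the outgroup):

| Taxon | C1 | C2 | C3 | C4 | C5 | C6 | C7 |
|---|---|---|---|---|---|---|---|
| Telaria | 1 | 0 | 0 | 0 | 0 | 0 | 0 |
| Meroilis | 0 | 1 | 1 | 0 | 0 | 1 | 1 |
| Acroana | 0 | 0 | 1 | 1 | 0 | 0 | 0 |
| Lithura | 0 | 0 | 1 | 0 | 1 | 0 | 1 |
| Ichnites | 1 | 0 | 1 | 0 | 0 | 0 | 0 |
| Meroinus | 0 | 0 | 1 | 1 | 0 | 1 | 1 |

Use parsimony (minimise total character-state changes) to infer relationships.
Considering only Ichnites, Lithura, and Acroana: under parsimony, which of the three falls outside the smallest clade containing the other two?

Character polarity is set by the outgroup: the derived state is whichever differs from the outgroup's state, so for C1 the derived state is '0', and for the remaining characters it is '1'.
Only Acroana, Lithura, Meroilis, and Meroinus show the derived state '0' for C1, supporting them as a clade.
C2: derived state '1' in Meroilis only — an autapomorphy, so it tells us nothing about relationships among taxa.
All ingroup taxa share the derived state '1' for C3; it defines the ingroup but does not resolve relationships within it.
C4 groups Acroana and Meroinus, which is incompatible with the clades supported by the remaining characters; treating it as convergent (homoplasy) costs fewer steps than any alternative tree.
C5 (derived state '1') is unique to Lithura (autapomorphy; uninformative for grouping).
C6 (derived state '1') is shared by Meroilis and Meroinus — a synapomorphy uniting that clade.
C7 (derived state '1') is shared by Lithura, Meroilis, and Meroinus — a synapomorphy uniting that clade.
Most parsimonious ingroup topology: ((((Meroilis,Meroinus),Lithura),Acroana),Ichnites).
Lithura and Acroana share a more recent common ancestor with each other than either does with Ichnites, so Ichnites is the least closely related of the three.

Ichnites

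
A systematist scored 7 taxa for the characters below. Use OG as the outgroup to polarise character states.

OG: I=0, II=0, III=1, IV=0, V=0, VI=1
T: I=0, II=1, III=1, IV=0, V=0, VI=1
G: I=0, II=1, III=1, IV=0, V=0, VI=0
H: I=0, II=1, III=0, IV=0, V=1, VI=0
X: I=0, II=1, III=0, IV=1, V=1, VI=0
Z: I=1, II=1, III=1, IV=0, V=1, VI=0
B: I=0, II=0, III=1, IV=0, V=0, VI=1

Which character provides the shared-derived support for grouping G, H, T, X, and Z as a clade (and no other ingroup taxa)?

II

Character polarity is set by the outgroup: the derived state is whichever differs from the outgroup's state, so for III, VI the derived state is '0', and for the remaining characters it is '1'.
I: derived state '1' in Z only — an autapomorphy, so it tells us nothing about relationships among taxa.
Only G, H, T, X, and Z show the derived state '1' for II, supporting them as a clade.
III: derived state '0' in H and X only — synapomorphy for {H, X}.
IV (derived state '1') is unique to X (autapomorphy; uninformative for grouping).
V (derived state '1') is shared by H, X, and Z — a synapomorphy uniting that clade.
VI (derived state '0') is shared by G, H, X, and Z — a synapomorphy uniting that clade.
Most parsimonious ingroup topology: ((T,(G,((H,X),Z))),B).
The clade {G, H, T, X, Z} is supported by II: its derived state '1' occurs in exactly those taxa and in no other taxon (including the outgroup).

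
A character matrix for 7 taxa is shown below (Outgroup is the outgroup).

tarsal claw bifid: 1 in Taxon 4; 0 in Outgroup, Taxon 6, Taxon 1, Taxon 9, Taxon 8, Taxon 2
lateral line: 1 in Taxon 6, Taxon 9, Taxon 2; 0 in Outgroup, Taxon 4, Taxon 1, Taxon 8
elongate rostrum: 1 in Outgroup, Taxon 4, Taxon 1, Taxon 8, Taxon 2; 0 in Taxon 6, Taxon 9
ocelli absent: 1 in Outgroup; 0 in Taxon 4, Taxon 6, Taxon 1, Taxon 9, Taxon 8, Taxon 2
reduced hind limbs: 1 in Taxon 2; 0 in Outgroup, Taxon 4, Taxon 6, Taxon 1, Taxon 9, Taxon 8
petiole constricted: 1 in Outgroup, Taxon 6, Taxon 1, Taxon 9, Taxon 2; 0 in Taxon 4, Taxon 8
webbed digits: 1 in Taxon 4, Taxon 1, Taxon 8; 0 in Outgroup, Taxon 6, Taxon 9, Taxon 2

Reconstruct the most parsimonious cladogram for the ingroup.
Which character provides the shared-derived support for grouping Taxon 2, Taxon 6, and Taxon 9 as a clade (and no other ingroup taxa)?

Character polarity is set by the outgroup: the derived state is whichever differs from the outgroup's state, so for elongate rostrum, ocelli absent, petiole constricted the derived state is '0', and for the remaining characters it is '1'.
tarsal claw bifid: derived state '1' in Taxon 4 only — an autapomorphy, so it tells us nothing about relationships among taxa.
lateral line: derived state '1' in Taxon 2, Taxon 6, and Taxon 9 only — synapomorphy for {Taxon 2, Taxon 6, Taxon 9}.
Only Taxon 6 and Taxon 9 show the derived state '0' for elongate rostrum, supporting them as a clade.
ocelli absent (derived state '0') is shared by all ingroup taxa — unites the whole ingroup.
reduced hind limbs: derived state '1' in Taxon 2 only — an autapomorphy, so it tells us nothing about relationships among taxa.
Only Taxon 4 and Taxon 8 show the derived state '0' for petiole constricted, supporting them as a clade.
Only Taxon 1, Taxon 4, and Taxon 8 show the derived state '1' for webbed digits, supporting them as a clade.
Most parsimonious ingroup topology: (((Taxon 6,Taxon 9),Taxon 2),((Taxon 8,Taxon 4),Taxon 1)).
The clade {Taxon 2, Taxon 6, Taxon 9} is supported by lateral line: its derived state '1' occurs in exactly those taxa and in no other taxon (including the outgroup).

lateral line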